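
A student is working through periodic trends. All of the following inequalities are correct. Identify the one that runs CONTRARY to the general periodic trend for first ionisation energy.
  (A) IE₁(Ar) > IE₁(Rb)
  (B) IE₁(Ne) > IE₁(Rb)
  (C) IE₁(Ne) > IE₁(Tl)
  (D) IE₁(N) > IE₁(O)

(D)

The general trend: first ionisation energy increases across a period and decreases down a group.
(A) Ar (period 3, group 18) vs Rb (period 5, group 1): the stated order agrees with the simple trend.
(B) Ne (period 2, group 18) vs Rb (period 5, group 1): the stated order agrees with the simple trend.
(C) Ne (period 2, group 18) vs Tl (period 6, group 13): the stated order agrees with the simple trend.
(D) N (period 2, group 15) vs O (period 2, group 16): the stated order contradicts the simple trend.
The exception is (D): pairing an electron in O's 2p⁴ costs repulsion energy, so O ionizes more easily than half-filled N (2p³).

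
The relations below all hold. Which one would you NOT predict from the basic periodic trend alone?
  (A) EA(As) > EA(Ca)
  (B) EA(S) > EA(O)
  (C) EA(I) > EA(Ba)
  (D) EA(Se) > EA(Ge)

The general trend: electron affinity increases across a period and decreases down a group.
(A) As (period 4, group 15) vs Ca (period 4, group 2): the stated order agrees with the simple trend.
(B) S (period 3, group 16) vs O (period 2, group 16): the stated order contradicts the simple trend.
(C) I (period 5, group 17) vs Ba (period 6, group 2): the stated order agrees with the simple trend.
(D) Se (period 4, group 16) vs Ge (period 4, group 14): the stated order agrees with the simple trend.
The exception is (B): the compact 2p subshell of O repels the added electron more than S's larger 3p does.

(B)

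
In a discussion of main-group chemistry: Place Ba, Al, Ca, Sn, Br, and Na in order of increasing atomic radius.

Br < Al < Sn < Na < Ca < Ba

Moving right in a period, electrons are added to the same shell under a stronger nuclear pull, so atoms get smaller; moving down, a new shell is opened and atoms get larger.
Here both period and group differ, so the two effects have to be weighed against each other.
Al > Br: period and group pull opposite ways; the across-period shift dominates (126 vs 114 pm).
Sn > Al: the two effects oppose for this pair; the down-group effect wins (140 vs 126 pm).
Na > Sn: the two effects oppose for this pair; the across-period effect wins (155 vs 140 pm).
Ca > Na: the two effects oppose for this pair; the down-group effect wins (171 vs 155 pm).
Ba > Ca: Ba sits below Ca in group 2, so the down-group effect alone puts Ba larger.
Approximate values (pm): Na 155, Al 126, Ca 171, Br 114, Sn 140, Ba 196.
So from smallest to largest: Br < Al < Sn < Na < Ca < Ba.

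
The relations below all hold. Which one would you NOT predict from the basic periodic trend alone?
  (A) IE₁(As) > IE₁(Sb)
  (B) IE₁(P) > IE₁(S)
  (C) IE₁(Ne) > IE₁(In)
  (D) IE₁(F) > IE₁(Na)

(B)

The general trend: first ionisation energy increases across a period and decreases down a group.
(A) As (period 4, group 15) vs Sb (period 5, group 15): the stated order agrees with the simple trend.
(B) P (period 3, group 15) vs S (period 3, group 16): the stated order contradicts the simple trend.
(C) Ne (period 2, group 18) vs In (period 5, group 13): the stated order agrees with the simple trend.
(D) F (period 2, group 17) vs Na (period 3, group 1): the stated order agrees with the simple trend.
The exception is (B): S (3p⁴) ionizes more easily than half-filled P (3p³) because the paired 3p electron in S is pushed out by e⁻–e⁻ repulsion.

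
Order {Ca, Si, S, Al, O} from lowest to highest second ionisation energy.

After 1 electron has been removed, what remains? Ca⁺ still has 1 valence electron; Si⁺ still has 3 valence electrons; S⁺ still has 5 valence electrons; Al⁺ still has 2 valence electrons; O⁺ still has 5 valence electrons.
All are still removing valence electrons, so compare the +1 ions as you would atoms: IE_2 generally rises across a period (higher Z_eff) and falls down a group (larger shell), subject to the usual subshell exceptions.
Valence configurations: Ca⁺ [Ar]4s¹, Si⁺ [Ne]3s²3p¹, S⁺ [Ne]3s²3p³, Al⁺ [Ne]3s², O⁺ [He]2s²2p³.
Si⁺ loses a lone 3p electron whereas Al⁺ must break into a filled 3s² pair, so IE_2(Al) > IE_2(Si) even though Si has the higher nuclear charge.
The numbers (kJ/mol): Ca 1145, Si 1577, S 2252, Al 1817, O 3388.
Overall IE_2 order: Ca < Si < Al < S < O.

Ca, Si, Al, S, O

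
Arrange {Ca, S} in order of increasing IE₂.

Ca < S

The second ionization energy removes an electron from the +1 ion. For each element: Ca⁺ still has 1 valence electron; S⁺ still has 5 valence electrons.
All are still removing valence electrons, so compare the +1 ions as you would atoms: IE_2 generally rises across a period (higher Z_eff) and falls down a group (larger shell), subject to the usual subshell exceptions.
Valence configurations: Ca⁺ [Ar]4s¹, S⁺ [Ne]3s²3p³.
The numbers (kJ/mol): Ca 1145, S 2252.
So the second ionization energies run Ca < S.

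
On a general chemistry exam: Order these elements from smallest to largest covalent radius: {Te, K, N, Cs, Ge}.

N < Ge < Te < K < Cs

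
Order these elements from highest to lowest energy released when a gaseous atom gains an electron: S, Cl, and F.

Cl > F > S

F is in period 2, group 17; S is in period 3, group 16; Cl is in period 3, group 17.
Atoms with high Z_eff and room in the valence shell (especially the halogens) have the most exothermic electron affinities.
These span different periods and groups, so the two trends combine.
F > S: relative to S, both the across-period and down-group shifts push F's electron affinity up.
Cl > F: this pair runs against the simple trend — see the exception note.
Note the exception: Cl has a higher electron affinity than F, contrary to the simple trend — F's small 2p subshell makes the incoming electron feel strong e⁻–e⁻ repulsion, so Cl actually releases more energy on gaining an electron.
For reference (kJ/mol): F 328, S 200, Cl 349.
So from highest to lowest: Cl > F > S.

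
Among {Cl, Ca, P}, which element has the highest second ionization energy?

After 1 electron has been removed, what remains? Cl⁺ still has 6 valence electrons; Ca⁺ still has 1 valence electron; P⁺ still has 4 valence electrons.
All are still removing valence electrons, so compare the +1 ions as you would atoms: IE_2 generally rises across a period (higher Z_eff) and falls down a group (larger shell), subject to the usual subshell exceptions.
Valence configurations: Cl⁺ [Ne]3s²3p⁴, Ca⁺ [Ar]4s¹, P⁺ [Ne]3s²3p².
Approximate IE_2 values (kJ/mol): Cl 2298, Ca 1145, P 1907.
Putting it together, IE_2: Ca < P < Cl.

Cl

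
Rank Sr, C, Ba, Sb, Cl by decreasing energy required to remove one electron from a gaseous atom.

C is in period 2, group 14; Cl is in period 3, group 17; Sr is in period 5, group 2; Sb is in period 5, group 15; Ba is in period 6, group 2.
Across a period the outer electron is held more tightly (higher IE₁); down a group it sits in a higher shell, more shielded, and comes off more easily.
These span different periods and groups, so the two trends combine.
Sr > Ba: they share group 2; the group trend gives Sr the larger value.
Sb > Sr: Sb lies to the right of Sr in period 5, so the across-period effect alone puts Sb higher.
C > Sb: the two effects oppose for this pair; the down-group effect wins (1086 vs 831 kJ/mol).
Cl > C: the two effects oppose for this pair; the across-period effect wins (1251 vs 1086 kJ/mol).
Tabulated first ionization energy (kJ/mol): C 1086, Cl 1251, Sr 550, Sb 831, Ba 503.
So from highest to lowest: Cl > C > Sb > Sr > Ba.

Cl > C > Sb > Sr > Ba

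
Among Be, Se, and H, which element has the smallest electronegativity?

Be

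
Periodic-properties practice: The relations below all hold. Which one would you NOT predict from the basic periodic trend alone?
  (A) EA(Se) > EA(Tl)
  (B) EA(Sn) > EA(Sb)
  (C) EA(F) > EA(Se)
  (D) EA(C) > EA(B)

The general trend: electron affinity increases across a period and decreases down a group.
(A) Se (period 4, group 16) vs Tl (period 6, group 13): the stated order agrees with the simple trend.
(B) Sn (period 5, group 14) vs Sb (period 5, group 15): the stated order contradicts the simple trend.
(C) F (period 2, group 17) vs Se (period 4, group 16): the stated order agrees with the simple trend.
(D) C (period 2, group 14) vs B (period 2, group 13): the stated order agrees with the simple trend.
The exception is (B): adding an electron to Sb's half-filled 5p³ is unfavourable, so Sn has the more exothermic EA.

(B)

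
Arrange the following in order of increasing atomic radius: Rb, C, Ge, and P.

C is in period 2, group 14; P is in period 3, group 15; Ge is in period 4, group 14; Rb is in period 5, group 1.
Radius decreases left→right (rising Z_eff, same n) and increases top→bottom (higher n).
These span different periods and groups, so the two trends combine.
P > C: period and group pull opposite ways; the down-group shift dominates (111 vs 75 pm).
Ge > P: both effects reinforce here, so Ge is clearly the larger of the two.
Rb > Ge: both effects reinforce here, so Rb is clearly the larger of the two.
Tabulated atomic radius (pm): C 75, P 111, Ge 121, Rb 210.
So from smallest to largest: C < P < Ge < Rb.

C < P < Ge < Rb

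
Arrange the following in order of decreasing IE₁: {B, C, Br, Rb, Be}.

Br > C > Be > B > Rb

Be is in period 2, group 2; B is in period 2, group 13; C is in period 2, group 14; Br is in period 4, group 17; Rb is in period 5, group 1.
IE₁ increases left→right with effective nuclear charge and decreases top→bottom as the valence shell moves farther out.
Here both period and group differ, so the two effects have to be weighed against each other.
B > Rb: both effects reinforce here, so B is clearly the higher of the two.
Be > B: this pair runs against the simple trend — see the exception note.
C > Be: both are in period 2; the period trend gives C the larger value.
Br > C: the two effects oppose for this pair; the across-period effect wins (1140 vs 1086 kJ/mol).
Note the exception: Be has a higher first ionization energy than B, contrary to the simple trend — removing B's lone 2p electron is easier than breaking Be's filled 2s².
Tabulated first ionization energy (kJ/mol): Be 900, B 801, C 1086, Br 1140, Rb 403.
So from highest to lowest: Br > C > Be > B > Rb.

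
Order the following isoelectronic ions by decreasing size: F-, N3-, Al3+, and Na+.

All of these have 10 electrons, so size is governed by nuclear charge alone: the more protons, the stronger the pull on the same electron cloud, and the smaller the ion.
Nuclear charges: Al3+ (Z=13), Na+ (Z=11), F- (Z=9), N3- (Z=7).
Largest to smallest: N3- > F- > Na+ > Al3+.

N3- > F- > Na+ > Al3+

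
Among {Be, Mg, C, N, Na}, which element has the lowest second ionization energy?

The second ionization energy removes an electron from the +1 ion. For each element: Be⁺ still has 1 valence electron; Mg⁺ still has 1 valence electron; C⁺ still has 3 valence electrons; N⁺ still has 4 valence electrons; Na⁺ is the bare [Ne] core.
Pulling an electron out of a noble-gas core costs far more than removing a remaining valence electron, so Na sits at the high end of IE_2.
Valence configurations: Be⁺ [He]2s¹, Mg⁺ [Ne]3s¹, C⁺ [He]2s²2p¹, N⁺ [He]2s²2p².
The numbers (kJ/mol): Be 1757, Mg 1451, C 2353, N 2856, Na 4562.
Overall IE_2 order: Mg < Be < C < N < Na.

Mg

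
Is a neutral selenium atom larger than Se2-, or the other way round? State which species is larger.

Se2-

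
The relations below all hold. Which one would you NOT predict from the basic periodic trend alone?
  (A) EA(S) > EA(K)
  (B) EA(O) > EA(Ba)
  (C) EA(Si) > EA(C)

(C)

The general trend: electron affinity increases across a period and decreases down a group.
(A) S (period 3, group 16) vs K (period 4, group 1): the stated order agrees with the simple trend.
(B) O (period 2, group 16) vs Ba (period 6, group 2): the stated order agrees with the simple trend.
(C) Si (period 3, group 14) vs C (period 2, group 14): the stated order contradicts the simple trend.
The exception is (C): Si's larger, more diffuse 3p orbitals accept an added electron slightly more readily than C's compact 2p.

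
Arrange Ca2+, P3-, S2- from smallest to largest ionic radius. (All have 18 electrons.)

Ca2+ < S2- < P3-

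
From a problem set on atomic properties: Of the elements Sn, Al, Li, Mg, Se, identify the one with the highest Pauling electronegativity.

Atoms toward the upper right of the periodic table pull bonding electrons most strongly.
Neither a single period nor a single group — weigh both effects.
Mg > Li: the two effects oppose for this pair; the across-period effect wins (1.31 vs 0.98).
Al > Mg: Al lies to the right of Mg in period 3, so the across-period effect alone puts Al higher.
Sn > Al: period and group pull opposite ways; the across-period shift dominates (1.96 vs 1.61).
Se > Sn: both effects reinforce here, so Se is clearly the higher of the two.
Tabulated electronegativity (Pauling): Li 0.98, Mg 1.31, Al 1.61, Se 2.55, Sn 1.96.
The highest Pauling electronegativity among these belongs to Se.

Se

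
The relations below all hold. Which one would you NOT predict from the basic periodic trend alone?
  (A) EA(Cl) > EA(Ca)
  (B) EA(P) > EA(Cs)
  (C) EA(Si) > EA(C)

The general trend: electron affinity increases across a period and decreases down a group.
(A) Cl (period 3, group 17) vs Ca (period 4, group 2): the stated order agrees with the simple trend.
(B) P (period 3, group 15) vs Cs (period 6, group 1): the stated order agrees with the simple trend.
(C) Si (period 3, group 14) vs C (period 2, group 14): the stated order contradicts the simple trend.
The exception is (C): Si's larger, more diffuse 3p orbitals accept an added electron slightly more readily than C's compact 2p.

(C)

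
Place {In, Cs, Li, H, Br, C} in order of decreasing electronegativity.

Br > C > H > In > Li > Cs

H is in period 1, group 1; Li is in period 2, group 1; C is in period 2, group 14; Br is in period 4, group 17; In is in period 5, group 13; Cs is in period 6, group 1.
Atoms toward the upper right of the periodic table pull bonding electrons most strongly.
Neither a single period nor a single group — weigh both effects.
Li > Cs: they share group 1; the group trend gives Li the larger value.
In > Li: period and group pull opposite ways; the across-period shift dominates (1.78 vs 0.98).
H > In: period and group pull opposite ways; the down-group shift dominates (2.20 vs 1.78).
C > H: the two effects oppose for this pair; the across-period effect wins (2.55 vs 2.20).
Br > C: the two effects oppose for this pair; the across-period effect wins (2.96 vs 2.55).
Tabulated electronegativity (Pauling): H 2.20, Li 0.98, C 2.55, Br 2.96, In 1.78, Cs 0.79.
So from highest to lowest: Br > C > H > In > Li > Cs.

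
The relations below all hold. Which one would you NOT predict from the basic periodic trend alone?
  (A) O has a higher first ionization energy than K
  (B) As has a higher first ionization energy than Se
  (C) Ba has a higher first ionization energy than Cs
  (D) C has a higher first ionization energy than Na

The general trend: first ionization energy increases across a period and decreases down a group.
(A) O (period 2, group 16) vs K (period 4, group 1): the stated order agrees with the simple trend.
(B) As (period 4, group 15) vs Se (period 4, group 16): the stated order contradicts the simple trend.
(C) Ba (period 6, group 2) vs Cs (period 6, group 1): the stated order agrees with the simple trend.
(D) C (period 2, group 14) vs Na (period 3, group 1): the stated order agrees with the simple trend.
The exception is (B): Se (4p⁴) ionizes more easily than half-filled As (4p³).

(B)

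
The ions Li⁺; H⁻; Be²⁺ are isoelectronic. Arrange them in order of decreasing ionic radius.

All of these have 2 electrons, so size is governed by nuclear charge alone: the more protons, the stronger the pull on the same electron cloud, and the smaller the ion.
Nuclear charges: Be²⁺ (Z=4), Li⁺ (Z=3), H⁻ (Z=1).
Largest to smallest: H⁻ > Li⁺ > Be²⁺.

H⁻ > Li⁺ > Be²⁺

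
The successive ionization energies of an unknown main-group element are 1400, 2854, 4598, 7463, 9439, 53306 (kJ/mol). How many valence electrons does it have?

5

Look for the largest jump between consecutive ionization energies: IE6/IE5 ≈ 5.6, far larger than any earlier ratio.
That jump marks the point where a core electron is being removed. So the atom has 5 valence electrons.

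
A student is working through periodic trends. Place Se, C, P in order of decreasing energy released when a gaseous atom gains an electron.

Se > C > P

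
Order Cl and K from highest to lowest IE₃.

K > Cl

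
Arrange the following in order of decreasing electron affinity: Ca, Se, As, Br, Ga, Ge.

Ca is in period 4, group 2; Ga is in period 4, group 13; Ge is in period 4, group 14; As is in period 4, group 15; Se is in period 4, group 16; Br is in period 4, group 17.
Electron affinity generally becomes more exothermic across a period toward the halogens and less exothermic down a group.
All lie in period 4; the across-period trend (electron affinity increases left to right) applies, with the exception below.
Note the exception: Ge has a higher electron affinity than As, contrary to the simple trend — adding an electron to As's half-filled 4p³ is unfavourable, so Ge (4p²) has the more exothermic EA.
Approximate values (kJ/mol): Ca 2, Ga 29, Ge 119, As 78, Se 195, Br 325.
So from highest to lowest: Br > Se > Ge > As > Ga > Ca.

Br > Se > Ge > As > Ga > Ca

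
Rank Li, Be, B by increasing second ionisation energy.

Be < B < Li

Consider each +1 ion: Li⁺ is the bare [He] core; Be⁺ still has 1 valence electron; B⁺ still has 2 valence electrons.
Breaking into a closed-shell core is much more expensive than removing a leftover valence electron — Li has the largest IE_2 here.
Valence configurations: Be⁺ [He]2s¹, B⁺ [He]2s².
Tabulated IE_2 (kJ/mol): Li 7298, Be 1757, B 2427.
Overall IE_2 order: Be < B < Li.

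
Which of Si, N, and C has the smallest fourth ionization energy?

Consider each +3 ion: Si³⁺ still has 1 valence electron; N³⁺ still has 2 valence electrons; C³⁺ still has 1 valence electron.
All are still removing valence electrons, so compare the +3 ions as you would atoms: IE_4 generally rises across a period (higher Z_eff) and falls down a group (larger shell), subject to the usual subshell exceptions.
Valence configurations: Si³⁺ [Ne]3s¹, N³⁺ [He]2s², C³⁺ [He]2s¹.
Tabulated IE_4 (kJ/mol): Si 4356, N 7475, C 6223.
Overall IE_4 order: Si < C < N.

Si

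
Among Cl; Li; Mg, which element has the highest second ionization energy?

Li

Consider each +1 ion: Cl⁺ still has 6 valence electrons; Li⁺ is the bare [He] core; Mg⁺ still has 1 valence electron.
Pulling an electron out of a noble-gas core costs far more than removing a remaining valence electron, so Li sits at the high end of IE_2.
Valence configurations: Cl⁺ [Ne]3s²3p⁴, Mg⁺ [Ne]3s¹.
Tabulated IE_2 (kJ/mol): Cl 2298, Li 7298, Mg 1451.
Overall IE_2 order: Mg < Cl < Li.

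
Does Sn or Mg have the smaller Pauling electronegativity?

Mg

Mg is in period 3, group 2; Sn is in period 5, group 14.
Smaller atoms with higher effective nuclear charge are more electronegative.
Here both period and group differ, so the two effects have to be weighed against each other.
Sn > Mg: the two effects oppose for this pair; the across-period effect wins (1.96 vs 1.31).
Approximate values (Pauling): Mg 1.31, Sn 1.96.
So Mg has the smaller Pauling electronegativity (Mg < Sn).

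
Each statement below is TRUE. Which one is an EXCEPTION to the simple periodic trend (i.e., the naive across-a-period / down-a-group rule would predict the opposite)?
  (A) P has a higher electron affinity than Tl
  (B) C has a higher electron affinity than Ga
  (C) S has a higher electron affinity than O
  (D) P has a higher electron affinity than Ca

(C)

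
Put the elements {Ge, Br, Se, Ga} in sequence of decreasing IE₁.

Br > Se > Ge > Ga

Ga is in period 4, group 13; Ge is in period 4, group 14; Se is in period 4, group 16; Br is in period 4, group 17.
IE₁ increases left→right with effective nuclear charge and decreases top→bottom as the valence shell moves farther out.
All lie in period 4, so first ionization energy increases left to right.
So from highest to lowest: Br > Se > Ge > Ga.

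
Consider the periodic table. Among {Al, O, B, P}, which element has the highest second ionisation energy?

O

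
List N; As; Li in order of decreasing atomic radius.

Li is in period 2, group 1; N is in period 2, group 15; As is in period 4, group 15.
Atomic radius shrinks across a period as nuclear charge pulls the same shell inward, and grows down a group as new shells are added.
Here both period and group differ, so the two effects have to be weighed against each other.
As > N: they share group 15; the group trend gives As the larger value.
Li > As: period and group pull opposite ways; the across-period shift dominates (133 vs 121 pm).
For reference (pm): Li 133, N 71, As 121.
So from largest to smallest: Li > As > N.

Li > As > N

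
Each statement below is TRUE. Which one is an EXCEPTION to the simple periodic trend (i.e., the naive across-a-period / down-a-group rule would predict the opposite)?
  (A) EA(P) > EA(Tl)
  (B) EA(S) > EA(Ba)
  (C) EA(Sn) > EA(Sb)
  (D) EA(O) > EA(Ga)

(C)

The general trend: electron affinity increases across a period and decreases down a group.
(A) P (period 3, group 15) vs Tl (period 6, group 13): the stated order agrees with the simple trend.
(B) S (period 3, group 16) vs Ba (period 6, group 2): the stated order agrees with the simple trend.
(C) Sn (period 5, group 14) vs Sb (period 5, group 15): the stated order contradicts the simple trend.
(D) O (period 2, group 16) vs Ga (period 4, group 13): the stated order agrees with the simple trend.
The exception is (C): adding an electron to Sb's half-filled 5p³ is unfavourable, so Sn has the more exothermic EA.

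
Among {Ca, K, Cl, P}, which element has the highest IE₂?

K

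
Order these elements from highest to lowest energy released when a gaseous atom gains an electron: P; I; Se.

I > Se > P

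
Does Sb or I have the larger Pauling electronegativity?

Sb is in period 5, group 15; I is in period 5, group 17.
Smaller atoms with higher effective nuclear charge are more electronegative.
All lie in period 5, so electronegativity increases left to right.
So I has the larger Pauling electronegativity (I > Sb).

I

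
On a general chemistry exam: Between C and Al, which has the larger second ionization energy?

C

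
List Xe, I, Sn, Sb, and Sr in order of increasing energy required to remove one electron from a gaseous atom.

Sr, Sn, Sb, I, Xe

Sr is in period 5, group 2; Sn is in period 5, group 14; Sb is in period 5, group 15; I is in period 5, group 17; Xe is in period 5, group 18.
Across a period the outer electron is held more tightly (higher IE₁); down a group it sits in a higher shell, more shielded, and comes off more easily.
All lie in period 5, so first ionization energy increases left to right.
So from lowest to highest: Sr < Sn < Sb < I < Xe.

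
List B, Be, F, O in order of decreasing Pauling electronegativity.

F > O > B > Be

Be is in period 2, group 2; B is in period 2, group 13; O is in period 2, group 16; F is in period 2, group 17.
Atoms toward the upper right of the periodic table pull bonding electrons most strongly.
All lie in period 2, so electronegativity increases left to right.
So from highest to lowest: F > O > B > Be.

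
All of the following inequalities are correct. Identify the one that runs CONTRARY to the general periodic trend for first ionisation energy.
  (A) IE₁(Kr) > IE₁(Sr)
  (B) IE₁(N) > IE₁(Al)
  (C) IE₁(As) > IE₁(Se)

The general trend: first ionisation energy increases across a period and decreases down a group.
(A) Kr (period 4, group 18) vs Sr (period 5, group 2): the stated order agrees with the simple trend.
(B) N (period 2, group 15) vs Al (period 3, group 13): the stated order agrees with the simple trend.
(C) As (period 4, group 15) vs Se (period 4, group 16): the stated order contradicts the simple trend.
The exception is (C): Se (4p⁴) ionizes more easily than half-filled As (4p³).

(C)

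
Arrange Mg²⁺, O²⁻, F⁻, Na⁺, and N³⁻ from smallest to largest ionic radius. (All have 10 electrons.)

All of these have 10 electrons, so size is governed by nuclear charge alone: the more protons, the stronger the pull on the same electron cloud, and the smaller the ion.
Nuclear charges: Mg²⁺ (Z=12), Na⁺ (Z=11), F⁻ (Z=9), O²⁻ (Z=8), N³⁻ (Z=7).
Smallest to largest: Mg²⁺ < Na⁺ < F⁻ < O²⁻ < N³⁻.

Mg²⁺, Na⁺, F⁻, O²⁻, N³⁻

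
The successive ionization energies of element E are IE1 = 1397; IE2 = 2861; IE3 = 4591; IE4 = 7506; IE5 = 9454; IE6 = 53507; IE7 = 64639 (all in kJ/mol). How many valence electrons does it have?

5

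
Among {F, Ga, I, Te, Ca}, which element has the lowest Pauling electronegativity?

F is in period 2, group 17; Ca is in period 4, group 2; Ga is in period 4, group 13; Te is in period 5, group 16; I is in period 5, group 17.
EN rises left→right (higher Z_eff, smaller atoms) and falls top→bottom (larger, more shielded atoms).
These span different periods and groups, so the two trends combine.
Ga > Ca: Ga lies to the right of Ca in period 4, so the across-period effect alone puts Ga higher.
Te > Ga: period and group pull opposite ways; the across-period shift dominates (2.10 vs 1.81).
I > Te: I lies to the right of Te in period 5, so the across-period effect alone puts I higher.
F > I: they share group 17; the group trend gives F the larger value.
Tabulated electronegativity (Pauling): F 3.98, Ca 1.00, Ga 1.81, Te 2.10, I 2.66.
The lowest Pauling electronegativity among these belongs to Ca.

Ca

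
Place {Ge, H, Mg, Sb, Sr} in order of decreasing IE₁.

H > Sb > Ge > Mg > Sr

H is in period 1, group 1; Mg is in period 3, group 2; Ge is in period 4, group 14; Sr is in period 5, group 2; Sb is in period 5, group 15.
IE₁ increases left→right with effective nuclear charge and decreases top→bottom as the valence shell moves farther out.
Here both period and group differ, so the two effects have to be weighed against each other.
Mg > Sr: they share group 2; the group trend gives Mg the larger value.
Ge > Mg: period and group pull opposite ways; the across-period shift dominates (762 vs 738 kJ/mol).
Sb > Ge: period and group pull opposite ways; the across-period shift dominates (831 vs 762 kJ/mol).
H > Sb: period and group pull opposite ways; the down-group shift dominates (1312 vs 831 kJ/mol).
Tabulated first ionization energy (kJ/mol): H 1312, Mg 738, Ge 762, Sr 550, Sb 831.
So from highest to lowest: H > Sb > Ge > Mg > Sr.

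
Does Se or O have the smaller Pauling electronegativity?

Atoms toward the upper right of the periodic table pull bonding electrons most strongly.
All are in group 16, so electronegativity increases up the group.
So Se has the smaller Pauling electronegativity (Se < O).

Se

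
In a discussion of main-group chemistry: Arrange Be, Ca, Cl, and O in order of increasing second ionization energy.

Ca, Be, Cl, O

Consider each +1 ion: Be⁺ still has 1 valence electron; Ca⁺ still has 1 valence electron; Cl⁺ still has 6 valence electrons; O⁺ still has 5 valence electrons.
All are still removing valence electrons, so compare the +1 ions as you would atoms: IE_2 generally rises across a period (higher Z_eff) and falls down a group (larger shell), subject to the usual subshell exceptions.
Valence configurations: Be⁺ [He]2s¹, Ca⁺ [Ar]4s¹, Cl⁺ [Ne]3s²3p⁴, O⁺ [He]2s²2p³.
Approximate IE_2 values (kJ/mol): Be 1757, Ca 1145, Cl 2298, O 3388.
Overall IE_2 order: Ca < Be < Cl < O.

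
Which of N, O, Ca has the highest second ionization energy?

After 1 electron has been removed, what remains? N⁺ still has 4 valence electrons; O⁺ still has 5 valence electrons; Ca⁺ still has 1 valence electron.
All are still removing valence electrons, so compare the +1 ions as you would atoms: IE_2 generally rises across a period (higher Z_eff) and falls down a group (larger shell), subject to the usual subshell exceptions.
Valence configurations: N⁺ [He]2s²2p², O⁺ [He]2s²2p³, Ca⁺ [Ar]4s¹.
Approximate IE_2 values (kJ/mol): N 2856, O 3388, Ca 1145.
Putting it together, IE_2: Ca < N < O.

O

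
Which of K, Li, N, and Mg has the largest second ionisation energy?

Li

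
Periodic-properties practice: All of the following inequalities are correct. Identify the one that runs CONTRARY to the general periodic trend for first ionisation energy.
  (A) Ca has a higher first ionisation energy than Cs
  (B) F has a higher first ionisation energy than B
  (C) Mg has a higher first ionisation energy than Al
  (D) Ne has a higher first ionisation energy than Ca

(C)

The general trend: first ionisation energy increases across a period and decreases down a group.
(A) Ca (period 4, group 2) vs Cs (period 6, group 1): the stated order agrees with the simple trend.
(B) F (period 2, group 17) vs B (period 2, group 13): the stated order agrees with the simple trend.
(C) Mg (period 3, group 2) vs Al (period 3, group 13): the stated order contradicts the simple trend.
(D) Ne (period 2, group 18) vs Ca (period 4, group 2): the stated order agrees with the simple trend.
The exception is (C): Al's single 3p electron is easier to remove than one from Mg's filled 3s².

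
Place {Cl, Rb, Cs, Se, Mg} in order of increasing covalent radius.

Mg is in period 3, group 2; Cl is in period 3, group 17; Se is in period 4, group 16; Rb is in period 5, group 1; Cs is in period 6, group 1.
Radius decreases left→right (rising Z_eff, same n) and increases top→bottom (higher n).
Neither a single period nor a single group — weigh both effects.
Se > Cl: both effects reinforce here, so Se is clearly the larger of the two.
Mg > Se: the two effects oppose for this pair; the across-period effect wins (139 vs 116 pm).
Rb > Mg: both effects reinforce here, so Rb is clearly the larger of the two.
Cs > Rb: they share group 1; the group trend gives Cs the larger value.
For reference (pm): Mg 139, Cl 99, Se 116, Rb 210, Cs 232.
So from smallest to largest: Cl < Se < Mg < Rb < Cs.

Cl < Se < Mg < Rb < Cs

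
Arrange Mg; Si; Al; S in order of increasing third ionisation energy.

Al, Si, S, Mg

The third ionization energy removes an electron from the +2 ion. For each element: Mg²⁺ is the bare [Ne] core; Si²⁺ still has 2 valence electrons; Al²⁺ still has 1 valence electron; S²⁺ still has 4 valence electrons.
Pulling an electron out of a noble-gas core costs far more than removing a remaining valence electron, so Mg sits at the high end of IE_3.
Valence configurations: Si²⁺ [Ne]3s², Al²⁺ [Ne]3s¹, S²⁺ [Ne]3s²3p².
Tabulated IE_3 (kJ/mol): Mg 7733, Si 3232, Al 2745, S 3357.
Overall IE_3 order: Al < Si < S < Mg.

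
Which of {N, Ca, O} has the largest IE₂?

The second ionization energy removes an electron from the +1 ion. For each element: N⁺ still has 4 valence electrons; Ca⁺ still has 1 valence electron; O⁺ still has 5 valence electrons.
All are still removing valence electrons, so compare the +1 ions as you would atoms: IE_2 generally rises across a period (higher Z_eff) and falls down a group (larger shell), subject to the usual subshell exceptions.
Valence configurations: N⁺ [He]2s²2p², Ca⁺ [Ar]4s¹, O⁺ [He]2s²2p³.
The numbers (kJ/mol): N 2856, Ca 1145, O 3388.
Hence IE_2: Ca < N < O.

O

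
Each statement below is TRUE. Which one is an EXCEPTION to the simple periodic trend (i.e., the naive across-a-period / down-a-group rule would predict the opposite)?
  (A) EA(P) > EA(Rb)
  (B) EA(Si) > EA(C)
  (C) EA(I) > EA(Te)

The general trend: electron affinity increases across a period and decreases down a group.
(A) P (period 3, group 15) vs Rb (period 5, group 1): the stated order agrees with the simple trend.
(B) Si (period 3, group 14) vs C (period 2, group 14): the stated order contradicts the simple trend.
(C) I (period 5, group 17) vs Te (period 5, group 16): the stated order agrees with the simple trend.
The exception is (B): Si's larger, more diffuse 3p orbitals accept an added electron slightly more readily than C's compact 2p.

(B)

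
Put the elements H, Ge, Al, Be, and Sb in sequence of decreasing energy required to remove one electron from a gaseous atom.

H > Be > Sb > Ge > Al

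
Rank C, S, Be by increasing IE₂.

IE_2 is the cost of taking one more electron from the +1 cation: C⁺ still has 3 valence electrons; S⁺ still has 5 valence electrons; Be⁺ still has 1 valence electron.
All are still removing valence electrons, so compare the +1 ions as you would atoms: IE_2 generally rises across a period (higher Z_eff) and falls down a group (larger shell), subject to the usual subshell exceptions.
Valence configurations: C⁺ [He]2s²2p¹, S⁺ [Ne]3s²3p³, Be⁺ [He]2s¹.
Approximate IE_2 values (kJ/mol): C 2353, S 2252, Be 1757.
Putting it together, IE_2: Be < S < C.

Be, S, C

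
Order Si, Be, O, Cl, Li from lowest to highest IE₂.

Si < Be < Cl < O < Li

The second ionization energy removes an electron from the +1 ion. For each element: Si⁺ still has 3 valence electrons; Be⁺ still has 1 valence electron; O⁺ still has 5 valence electrons; Cl⁺ still has 6 valence electrons; Li⁺ is the bare [He] core.
Breaking into a closed-shell core is much more expensive than removing a leftover valence electron — Li has the largest IE_2 here.
Valence configurations: Si⁺ [Ne]3s²3p¹, Be⁺ [He]2s¹, O⁺ [He]2s²2p³, Cl⁺ [Ne]3s²3p⁴.
The numbers (kJ/mol): Si 1577, Be 1757, O 3388, Cl 2298, Li 7298.
Putting it together, IE_2: Si < Be < Cl < O < Li.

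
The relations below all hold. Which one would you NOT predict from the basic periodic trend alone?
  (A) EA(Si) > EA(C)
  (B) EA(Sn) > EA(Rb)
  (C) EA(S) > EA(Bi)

(A)

The general trend: electron affinity increases across a period and decreases down a group.
(A) Si (period 3, group 14) vs C (period 2, group 14): the stated order contradicts the simple trend.
(B) Sn (period 5, group 14) vs Rb (period 5, group 1): the stated order agrees with the simple trend.
(C) S (period 3, group 16) vs Bi (period 6, group 15): the stated order agrees with the simple trend.
The exception is (A): Si's larger, more diffuse 3p orbitals accept an added electron slightly more readily than C's compact 2p.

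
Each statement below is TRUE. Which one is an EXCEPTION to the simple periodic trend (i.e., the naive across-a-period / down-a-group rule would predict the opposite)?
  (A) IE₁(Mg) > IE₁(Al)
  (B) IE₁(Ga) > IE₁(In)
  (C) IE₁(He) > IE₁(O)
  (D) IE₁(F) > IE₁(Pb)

(A)

The general trend: IE₁ increases across a period and decreases down a group.
(A) Mg (period 3, group 2) vs Al (period 3, group 13): the stated order contradicts the simple trend.
(B) Ga (period 4, group 13) vs In (period 5, group 13): the stated order agrees with the simple trend.
(C) He (period 1, group 18) vs O (period 2, group 16): the stated order agrees with the simple trend.
(D) F (period 2, group 17) vs Pb (period 6, group 14): the stated order agrees with the simple trend.
The exception is (A): Al's single 3p electron is easier to remove than one from Mg's filled 3s².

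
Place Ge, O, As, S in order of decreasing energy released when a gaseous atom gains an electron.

O is in period 2, group 16; S is in period 3, group 16; Ge is in period 4, group 14; As is in period 4, group 15.
Adding an electron releases more energy for atoms nearer the top right (short of the noble gases).
These span different periods and groups, so the two trends combine.
Ge > As: this pair runs against the simple trend — see the exception note.
O > Ge: relative to Ge, both the across-period and down-group shifts push O's electron affinity up.
S > O: this pair runs against the simple trend — see the exception note.
Note the exception: Ge has a higher electron affinity than As, contrary to the simple trend — adding an electron to As's half-filled 4p³ is unfavourable, so Ge (4p²) has the more exothermic EA.
Note the exception: S has a higher electron affinity than O, contrary to the simple trend — the compact 2p subshell of O repels the added electron more than S's larger 3p does.
Tabulated electron affinity (kJ/mol): O 141, S 200, Ge 119, As 78.
So from highest to lowest: S > O > Ge > As.

S, O, Ge, As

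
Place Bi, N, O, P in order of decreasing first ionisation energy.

N > O > P > Bi

Across a period the outer electron is held more tightly (higher IE₁); down a group it sits in a higher shell, more shielded, and comes off more easily.
Neither a single period nor a single group — weigh both effects.
P > Bi: P sits above Bi in group 15, so the down-group effect alone puts P higher.
O > P: relative to P, both the across-period and down-group shifts push O's first ionization energy up.
N > O: this pair runs against the simple trend — see the exception note.
Note the exception: N has a higher first ionization energy than O, contrary to the simple trend — pairing an electron in O's 2p⁴ costs repulsion energy, so O ionizes more easily than half-filled N (2p³).
Approximate values (kJ/mol): N 1402, O 1314, P 1012, Bi 703.
So from highest to lowest: N > O > P > Bi.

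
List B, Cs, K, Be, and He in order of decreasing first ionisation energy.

He is in period 1, group 18; Be is in period 2, group 2; B is in period 2, group 13; K is in period 4, group 1; Cs is in period 6, group 1.
IE₁ increases left→right with effective nuclear charge and decreases top→bottom as the valence shell moves farther out.
Neither a single period nor a single group — weigh both effects.
K > Cs: K sits above Cs in group 1, so the down-group effect alone puts K higher.
B > K: both effects reinforce here, so B is clearly the higher of the two.
Be > B: this pair runs against the simple trend — see the exception note.
He > Be: relative to Be, both the across-period and down-group shifts push He's first ionization energy up.
Note the exception: Be has a higher first ionization energy than B, contrary to the simple trend — removing B's lone 2p electron is easier than breaking Be's filled 2s².
Approximate values (kJ/mol): He 2372, Be 900, B 801, K 419, Cs 376.
So from highest to lowest: He > Be > B > K > Cs.

He, Be, B, K, Cs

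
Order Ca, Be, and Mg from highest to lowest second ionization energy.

Consider each +1 ion: Ca⁺ still has 1 valence electron; Be⁺ still has 1 valence electron; Mg⁺ still has 1 valence electron.
All are still removing valence electrons, so compare the +1 ions as you would atoms: IE_2 generally rises across a period (higher Z_eff) and falls down a group (larger shell), subject to the usual subshell exceptions.
Valence configurations: Ca⁺ [Ar]4s¹, Be⁺ [He]2s¹, Mg⁺ [Ne]3s¹.
Tabulated IE_2 (kJ/mol): Ca 1145, Be 1757, Mg 1451.
Overall IE_2 order: Ca < Mg < Be.

Be, Mg, Ca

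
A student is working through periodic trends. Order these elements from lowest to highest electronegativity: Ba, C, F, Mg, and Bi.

Ba < Mg < Bi < C < F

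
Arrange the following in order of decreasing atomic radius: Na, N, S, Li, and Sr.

Sr, Na, Li, S, N

Li is in period 2, group 1; N is in period 2, group 15; Na is in period 3, group 1; S is in period 3, group 16; Sr is in period 5, group 2.
Across a period the added protons contract the valence shell; down a group each new principal shell makes the atom larger.
Neither a single period nor a single group — weigh both effects.
S > N: the two effects oppose for this pair; the down-group effect wins (103 vs 71 pm).
Li > S: the two effects oppose for this pair; the across-period effect wins (133 vs 103 pm).
Na > Li: they share group 1; the group trend gives Na the larger value.
Sr > Na: period and group pull opposite ways; the down-group shift dominates (185 vs 155 pm).
For reference (pm): Li 133, N 71, Na 155, S 103, Sr 185.
So from largest to smallest: Sr > Na > Li > S > N.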